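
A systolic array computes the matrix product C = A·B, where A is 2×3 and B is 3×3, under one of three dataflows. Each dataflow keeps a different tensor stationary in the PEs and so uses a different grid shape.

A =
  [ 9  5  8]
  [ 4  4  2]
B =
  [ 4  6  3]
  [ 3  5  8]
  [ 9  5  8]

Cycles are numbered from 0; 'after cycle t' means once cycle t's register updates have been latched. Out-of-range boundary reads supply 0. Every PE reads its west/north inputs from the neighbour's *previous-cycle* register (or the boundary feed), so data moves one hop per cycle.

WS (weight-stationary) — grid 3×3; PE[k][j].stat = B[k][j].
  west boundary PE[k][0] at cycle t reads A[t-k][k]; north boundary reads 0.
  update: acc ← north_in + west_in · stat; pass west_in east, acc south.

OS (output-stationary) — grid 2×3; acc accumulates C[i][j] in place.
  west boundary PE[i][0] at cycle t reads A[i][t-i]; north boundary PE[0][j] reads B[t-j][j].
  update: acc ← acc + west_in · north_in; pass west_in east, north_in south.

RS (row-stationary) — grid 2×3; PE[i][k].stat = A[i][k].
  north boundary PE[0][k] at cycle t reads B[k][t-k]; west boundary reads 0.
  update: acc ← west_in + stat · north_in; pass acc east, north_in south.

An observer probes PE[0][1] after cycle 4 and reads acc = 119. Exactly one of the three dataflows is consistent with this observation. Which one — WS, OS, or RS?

— WS: 3×3; PE[0][1] trace:
  t=0 PE[0][1]: acc=0 h=0 v=0
  t=1 PE[0][1]: acc=54 h=9 v=54
  t=2 PE[0][1]: acc=24 h=4 v=24
  t=3 PE[0][1]: acc=0 h=0 v=0
  t=4 PE[0][1]: acc=0 h=0 v=0
— OS: 2×3; PE[0][1] trace:
  t=0 PE[0][1]: acc=0 h=0 v=0
  t=1 PE[0][1]: acc=54 h=9 v=6
  t=2 PE[0][1]: acc=79 h=5 v=5
  t=3 PE[0][1]: acc=119 h=8 v=5
  t=4 PE[0][1]: acc=119 h=0 v=0
— RS: 2×3; PE[0][1] trace:
  t=0 PE[0][1]: acc=0 h=0 v=0
  t=1 PE[0][1]: acc=51 h=51 v=3
  t=2 PE[0][1]: acc=79 h=79 v=5
  t=3 PE[0][1]: acc=67 h=67 v=8
  t=4 PE[0][1]: acc=0 h=0 v=0

dataflow = OS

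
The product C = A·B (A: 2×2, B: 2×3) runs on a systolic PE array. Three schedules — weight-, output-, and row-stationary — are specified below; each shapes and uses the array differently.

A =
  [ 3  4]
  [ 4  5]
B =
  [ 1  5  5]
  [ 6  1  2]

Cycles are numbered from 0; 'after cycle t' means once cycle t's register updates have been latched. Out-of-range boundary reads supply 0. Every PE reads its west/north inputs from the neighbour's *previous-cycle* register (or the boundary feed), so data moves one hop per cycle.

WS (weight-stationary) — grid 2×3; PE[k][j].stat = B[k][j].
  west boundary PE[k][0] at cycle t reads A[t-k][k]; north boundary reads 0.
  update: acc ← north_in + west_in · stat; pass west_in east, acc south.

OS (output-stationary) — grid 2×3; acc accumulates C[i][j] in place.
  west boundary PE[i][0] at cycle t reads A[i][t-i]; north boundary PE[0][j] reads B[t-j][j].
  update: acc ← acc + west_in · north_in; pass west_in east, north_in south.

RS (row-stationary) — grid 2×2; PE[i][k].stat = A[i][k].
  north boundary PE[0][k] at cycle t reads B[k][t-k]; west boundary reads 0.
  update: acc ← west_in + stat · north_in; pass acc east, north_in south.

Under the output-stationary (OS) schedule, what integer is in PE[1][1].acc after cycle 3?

Tracing OS — 2×3 array, target PE[1][1]:
  after 0 — PE[0][1] acc=0, pass-E 0, pass-S 0
  after 0 — PE[1][0] acc=0, pass-E 0, pass-S 0
  after 0 — PE[1][1] acc=0, pass-E 0, pass-S 0
  after 1 — PE[0][1] acc=15, pass-E 3, pass-S 5
  after 1 — PE[1][0] acc=4, pass-E 4, pass-S 1
  after 1 — PE[1][1] acc=0, pass-E 0, pass-S 0
  after 2 — PE[0][1] acc=19, pass-E 4, pass-S 1
  after 2 — PE[1][0] acc=34, pass-E 5, pass-S 6
  after 2 — PE[1][1] acc=20, pass-E 4, pass-S 5
  after 3 — PE[0][1] acc=19, pass-E 0, pass-S 0
  after 3 — PE[1][0] acc=34, pass-E 0, pass-S 0
  after 3 — PE[1][1] acc=25, pass-E 5, pass-S 1

PE[1][1].acc = 25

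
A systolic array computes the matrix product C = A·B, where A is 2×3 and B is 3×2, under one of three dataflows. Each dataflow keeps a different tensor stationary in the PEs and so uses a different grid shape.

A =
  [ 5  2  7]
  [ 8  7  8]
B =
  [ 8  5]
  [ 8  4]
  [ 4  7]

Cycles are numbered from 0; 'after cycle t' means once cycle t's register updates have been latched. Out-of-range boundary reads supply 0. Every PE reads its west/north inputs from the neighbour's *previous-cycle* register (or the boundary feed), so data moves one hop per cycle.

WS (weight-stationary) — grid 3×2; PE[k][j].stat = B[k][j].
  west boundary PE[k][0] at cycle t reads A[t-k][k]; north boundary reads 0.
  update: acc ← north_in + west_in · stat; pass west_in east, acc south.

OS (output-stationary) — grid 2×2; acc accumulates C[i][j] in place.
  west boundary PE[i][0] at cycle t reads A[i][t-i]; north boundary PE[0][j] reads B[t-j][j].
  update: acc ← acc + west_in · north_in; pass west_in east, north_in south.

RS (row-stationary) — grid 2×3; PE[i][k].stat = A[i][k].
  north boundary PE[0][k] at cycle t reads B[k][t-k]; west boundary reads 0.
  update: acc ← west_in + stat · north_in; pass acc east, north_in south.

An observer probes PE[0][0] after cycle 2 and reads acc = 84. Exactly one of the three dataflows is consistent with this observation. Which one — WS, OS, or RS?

dataflow = OS

WS [3×2] PE[0][0] across cycles:
  c0 r0c0: 40 / 5 / 40
  c1 r0c0: 64 / 8 / 64
  c2 r0c0: 0 / 0 / 0
OS [2×2] PE[0][0] across cycles:
  c0 r0c0: 40 / 5 / 8
  c1 r0c0: 56 / 2 / 8
  c2 r0c0: 84 / 7 / 4
RS [2×3] PE[0][0] across cycles:
  c0 r0c0: 40 / 40 / 8
  c1 r0c0: 25 / 25 / 5
  c2 r0c0: 0 / 0 / 0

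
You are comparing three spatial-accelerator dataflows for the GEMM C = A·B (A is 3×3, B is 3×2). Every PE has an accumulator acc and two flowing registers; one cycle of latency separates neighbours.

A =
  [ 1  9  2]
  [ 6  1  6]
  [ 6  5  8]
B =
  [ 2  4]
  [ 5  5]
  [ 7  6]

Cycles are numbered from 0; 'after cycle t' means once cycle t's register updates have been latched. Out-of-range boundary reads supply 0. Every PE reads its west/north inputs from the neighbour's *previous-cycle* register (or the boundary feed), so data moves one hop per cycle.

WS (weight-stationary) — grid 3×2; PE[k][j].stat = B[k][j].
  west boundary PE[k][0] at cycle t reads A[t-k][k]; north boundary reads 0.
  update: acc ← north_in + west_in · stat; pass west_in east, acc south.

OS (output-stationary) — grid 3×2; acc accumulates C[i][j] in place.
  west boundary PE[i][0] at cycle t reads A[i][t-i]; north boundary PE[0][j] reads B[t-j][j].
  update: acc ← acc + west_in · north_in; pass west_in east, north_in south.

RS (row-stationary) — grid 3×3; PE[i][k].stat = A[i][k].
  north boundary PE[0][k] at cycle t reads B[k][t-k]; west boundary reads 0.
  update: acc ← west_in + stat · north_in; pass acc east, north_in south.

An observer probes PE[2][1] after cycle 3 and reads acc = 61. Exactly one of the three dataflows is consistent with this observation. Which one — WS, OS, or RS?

dataflow = WS

WS (3×2 grid), PE[2][1]:
  after 0 — PE[2][1] acc=0, pass-E 0, pass-S 0
  after 1 — PE[2][1] acc=0, pass-E 0, pass-S 0
  after 2 — PE[2][1] acc=0, pass-E 0, pass-S 0
  after 3 — PE[2][1] acc=61, pass-E 2, pass-S 61
OS (3×2 grid), PE[2][1]:
  after 0 — PE[2][1] acc=0, pass-E 0, pass-S 0
  after 1 — PE[2][1] acc=0, pass-E 0, pass-S 0
  after 2 — PE[2][1] acc=0, pass-E 0, pass-S 0
  after 3 — PE[2][1] acc=24, pass-E 6, pass-S 4
RS (3×3 grid), PE[2][1]:
  after 0 — PE[2][1] acc=0, pass-E 0, pass-S 0
  after 1 — PE[2][1] acc=0, pass-E 0, pass-S 0
  after 2 — PE[2][1] acc=0, pass-E 0, pass-S 0
  after 3 — PE[2][1] acc=37, pass-E 37, pass-S 5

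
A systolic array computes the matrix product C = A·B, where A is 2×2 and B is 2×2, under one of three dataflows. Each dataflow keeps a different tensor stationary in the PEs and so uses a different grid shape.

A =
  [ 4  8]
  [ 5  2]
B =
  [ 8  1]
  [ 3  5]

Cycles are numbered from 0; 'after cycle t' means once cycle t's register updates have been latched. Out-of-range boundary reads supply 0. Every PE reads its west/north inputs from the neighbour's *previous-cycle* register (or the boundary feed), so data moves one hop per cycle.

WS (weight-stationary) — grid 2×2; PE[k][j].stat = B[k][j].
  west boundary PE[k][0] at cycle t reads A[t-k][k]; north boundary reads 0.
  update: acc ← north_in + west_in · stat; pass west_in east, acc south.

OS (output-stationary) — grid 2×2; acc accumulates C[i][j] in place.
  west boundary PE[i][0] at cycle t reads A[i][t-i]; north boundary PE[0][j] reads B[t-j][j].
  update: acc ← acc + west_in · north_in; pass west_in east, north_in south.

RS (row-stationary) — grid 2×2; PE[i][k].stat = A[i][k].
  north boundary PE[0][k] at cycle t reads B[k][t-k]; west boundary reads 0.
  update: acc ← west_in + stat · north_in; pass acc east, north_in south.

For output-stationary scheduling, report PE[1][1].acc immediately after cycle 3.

OS 2×2: PE[1][1] cycle-by-cycle (with neighbour feeds):
  @0  [0,1]  acc 0  |  →0  ↓0
  @0  [1,0]  acc 0  |  →0  ↓0
  @0  [1,1]  acc 0  |  →0  ↓0
  @1  [0,1]  acc 4  |  →4  ↓1
  @1  [1,0]  acc 40  |  →5  ↓8
  @1  [1,1]  acc 0  |  →0  ↓0
  @2  [0,1]  acc 44  |  →8  ↓5
  @2  [1,0]  acc 46  |  →2  ↓3
  @2  [1,1]  acc 5  |  →5  ↓1
  @3  [0,1]  acc 44  |  →0  ↓0
  @3  [1,0]  acc 46  |  →0  ↓0
  @3  [1,1]  acc 15  |  →2  ↓5

PE[1][1].acc = 15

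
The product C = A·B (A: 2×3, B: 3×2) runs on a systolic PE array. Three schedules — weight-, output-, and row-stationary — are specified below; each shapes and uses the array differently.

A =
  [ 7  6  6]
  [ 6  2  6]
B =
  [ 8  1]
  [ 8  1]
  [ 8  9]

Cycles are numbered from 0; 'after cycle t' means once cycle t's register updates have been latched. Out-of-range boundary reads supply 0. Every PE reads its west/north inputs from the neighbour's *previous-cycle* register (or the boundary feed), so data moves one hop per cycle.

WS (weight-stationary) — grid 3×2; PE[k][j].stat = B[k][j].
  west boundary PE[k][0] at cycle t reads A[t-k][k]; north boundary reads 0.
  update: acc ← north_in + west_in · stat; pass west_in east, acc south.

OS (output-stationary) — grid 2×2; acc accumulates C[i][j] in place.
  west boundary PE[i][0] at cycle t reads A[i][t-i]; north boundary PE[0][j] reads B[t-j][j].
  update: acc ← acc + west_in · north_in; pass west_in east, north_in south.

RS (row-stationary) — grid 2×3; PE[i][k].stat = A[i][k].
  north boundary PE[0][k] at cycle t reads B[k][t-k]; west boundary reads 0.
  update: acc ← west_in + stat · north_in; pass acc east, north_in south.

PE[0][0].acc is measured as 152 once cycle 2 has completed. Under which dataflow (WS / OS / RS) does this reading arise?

dataflow = OS

WS (3×2 grid), PE[0][0]:
  step 0 · PE0,0: acc=56; fwd→7 fwd↓56
  step 1 · PE0,0: acc=48; fwd→6 fwd↓48
  step 2 · PE0,0: acc=0; fwd→0 fwd↓0
OS (2×2 grid), PE[0][0]:
  step 0 · PE0,0: acc=56; fwd→7 fwd↓8
  step 1 · PE0,0: acc=104; fwd→6 fwd↓8
  step 2 · PE0,0: acc=152; fwd→6 fwd↓8
RS (2×3 grid), PE[0][0]:
  step 0 · PE0,0: acc=56; fwd→56 fwd↓8
  step 1 · PE0,0: acc=7; fwd→7 fwd↓1
  step 2 · PE0,0: acc=0; fwd→0 fwd↓0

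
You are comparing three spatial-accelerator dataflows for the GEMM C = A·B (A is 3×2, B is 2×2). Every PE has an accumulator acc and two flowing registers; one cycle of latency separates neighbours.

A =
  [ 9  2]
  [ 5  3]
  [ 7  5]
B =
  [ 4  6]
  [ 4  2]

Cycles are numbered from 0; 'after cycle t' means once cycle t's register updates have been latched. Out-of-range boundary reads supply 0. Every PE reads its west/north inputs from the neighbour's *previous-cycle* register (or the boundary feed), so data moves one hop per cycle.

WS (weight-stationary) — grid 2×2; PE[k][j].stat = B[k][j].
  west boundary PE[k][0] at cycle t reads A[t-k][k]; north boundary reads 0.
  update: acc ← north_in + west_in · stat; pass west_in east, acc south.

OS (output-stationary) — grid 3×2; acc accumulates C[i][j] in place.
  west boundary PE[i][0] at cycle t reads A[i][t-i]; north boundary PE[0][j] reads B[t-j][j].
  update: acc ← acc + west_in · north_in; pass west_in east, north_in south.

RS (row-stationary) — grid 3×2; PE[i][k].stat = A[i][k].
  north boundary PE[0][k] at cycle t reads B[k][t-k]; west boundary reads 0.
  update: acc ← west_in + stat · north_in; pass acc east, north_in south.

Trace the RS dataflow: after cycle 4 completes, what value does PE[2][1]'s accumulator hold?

PE[2][1].acc = 52

RS on a 3×2 grid — tracing PE[2][1] and its feeders:
  @0  [1,1]  acc 0  |  →0  ↓0
  @0  [2,0]  acc 0  |  →0  ↓0
  @0  [2,1]  acc 0  |  →0  ↓0
  @1  [1,1]  acc 0  |  →0  ↓0
  @1  [2,0]  acc 0  |  →0  ↓0
  @1  [2,1]  acc 0  |  →0  ↓0
  @2  [1,1]  acc 32  |  →32  ↓4
  @2  [2,0]  acc 28  |  →28  ↓4
  @2  [2,1]  acc 0  |  →0  ↓0
  @3  [1,1]  acc 36  |  →36  ↓2
  @3  [2,0]  acc 42  |  →42  ↓6
  @3  [2,1]  acc 48  |  →48  ↓4
  @4  [1,1]  acc 0  |  →0  ↓0
  @4  [2,0]  acc 0  |  →0  ↓0
  @4  [2,1]  acc 52  |  →52  ↓2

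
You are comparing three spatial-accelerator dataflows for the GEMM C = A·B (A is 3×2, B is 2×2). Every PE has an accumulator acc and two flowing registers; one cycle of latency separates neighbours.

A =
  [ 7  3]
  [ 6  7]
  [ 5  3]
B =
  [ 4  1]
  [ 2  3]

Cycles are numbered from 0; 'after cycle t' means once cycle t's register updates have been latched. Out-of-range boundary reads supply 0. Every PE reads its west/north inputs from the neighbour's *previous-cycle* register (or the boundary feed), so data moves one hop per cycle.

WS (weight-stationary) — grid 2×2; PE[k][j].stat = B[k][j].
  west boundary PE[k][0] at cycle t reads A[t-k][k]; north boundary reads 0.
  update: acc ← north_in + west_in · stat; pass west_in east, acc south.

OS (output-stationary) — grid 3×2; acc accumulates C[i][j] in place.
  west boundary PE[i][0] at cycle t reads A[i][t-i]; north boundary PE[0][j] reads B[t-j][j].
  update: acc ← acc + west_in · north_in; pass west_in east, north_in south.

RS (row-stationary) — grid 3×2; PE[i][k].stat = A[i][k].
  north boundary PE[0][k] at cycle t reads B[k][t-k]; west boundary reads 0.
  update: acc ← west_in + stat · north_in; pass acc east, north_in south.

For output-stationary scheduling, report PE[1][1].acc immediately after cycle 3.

OS on a 3×2 grid — tracing PE[1][1] and its feeders:
  t=0 PE[0][1]: acc=0 h=0 v=0
  t=0 PE[1][0]: acc=0 h=0 v=0
  t=0 PE[1][1]: acc=0 h=0 v=0
  t=1 PE[0][1]: acc=7 h=7 v=1
  t=1 PE[1][0]: acc=24 h=6 v=4
  t=1 PE[1][1]: acc=0 h=0 v=0
  t=2 PE[0][1]: acc=16 h=3 v=3
  t=2 PE[1][0]: acc=38 h=7 v=2
  t=2 PE[1][1]: acc=6 h=6 v=1
  t=3 PE[0][1]: acc=16 h=0 v=0
  t=3 PE[1][0]: acc=38 h=0 v=0
  t=3 PE[1][1]: acc=27 h=7 v=3

PE[1][1].acc = 27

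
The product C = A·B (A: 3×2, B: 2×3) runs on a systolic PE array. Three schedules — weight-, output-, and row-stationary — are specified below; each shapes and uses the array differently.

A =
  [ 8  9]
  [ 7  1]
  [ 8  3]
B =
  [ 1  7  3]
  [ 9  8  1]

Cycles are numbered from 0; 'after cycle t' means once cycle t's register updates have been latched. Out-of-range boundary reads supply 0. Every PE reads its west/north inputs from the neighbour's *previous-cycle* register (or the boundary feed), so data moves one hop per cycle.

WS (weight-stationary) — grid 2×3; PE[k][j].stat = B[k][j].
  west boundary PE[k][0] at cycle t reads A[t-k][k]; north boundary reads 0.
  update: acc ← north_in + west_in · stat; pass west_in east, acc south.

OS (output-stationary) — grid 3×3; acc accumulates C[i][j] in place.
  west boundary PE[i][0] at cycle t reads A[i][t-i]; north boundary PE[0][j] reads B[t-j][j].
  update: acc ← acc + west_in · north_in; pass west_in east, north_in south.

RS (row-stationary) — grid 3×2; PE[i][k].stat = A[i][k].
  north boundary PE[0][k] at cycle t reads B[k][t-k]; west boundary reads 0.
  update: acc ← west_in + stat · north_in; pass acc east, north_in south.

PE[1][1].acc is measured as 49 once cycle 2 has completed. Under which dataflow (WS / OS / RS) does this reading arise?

dataflow = OS

Under WS (2×3), PE[1][1]:
  step 0 · PE1,1: acc=0; fwd→0 fwd↓0
  step 1 · PE1,1: acc=0; fwd→0 fwd↓0
  step 2 · PE1,1: acc=128; fwd→9 fwd↓128
Under OS (3×3), PE[1][1]:
  step 0 · PE1,1: acc=0; fwd→0 fwd↓0
  step 1 · PE1,1: acc=0; fwd→0 fwd↓0
  step 2 · PE1,1: acc=49; fwd→7 fwd↓7
Under RS (3×2), PE[1][1]:
  step 0 · PE1,1: acc=0; fwd→0 fwd↓0
  step 1 · PE1,1: acc=0; fwd→0 fwd↓0
  step 2 · PE1,1: acc=16; fwd→16 fwd↓9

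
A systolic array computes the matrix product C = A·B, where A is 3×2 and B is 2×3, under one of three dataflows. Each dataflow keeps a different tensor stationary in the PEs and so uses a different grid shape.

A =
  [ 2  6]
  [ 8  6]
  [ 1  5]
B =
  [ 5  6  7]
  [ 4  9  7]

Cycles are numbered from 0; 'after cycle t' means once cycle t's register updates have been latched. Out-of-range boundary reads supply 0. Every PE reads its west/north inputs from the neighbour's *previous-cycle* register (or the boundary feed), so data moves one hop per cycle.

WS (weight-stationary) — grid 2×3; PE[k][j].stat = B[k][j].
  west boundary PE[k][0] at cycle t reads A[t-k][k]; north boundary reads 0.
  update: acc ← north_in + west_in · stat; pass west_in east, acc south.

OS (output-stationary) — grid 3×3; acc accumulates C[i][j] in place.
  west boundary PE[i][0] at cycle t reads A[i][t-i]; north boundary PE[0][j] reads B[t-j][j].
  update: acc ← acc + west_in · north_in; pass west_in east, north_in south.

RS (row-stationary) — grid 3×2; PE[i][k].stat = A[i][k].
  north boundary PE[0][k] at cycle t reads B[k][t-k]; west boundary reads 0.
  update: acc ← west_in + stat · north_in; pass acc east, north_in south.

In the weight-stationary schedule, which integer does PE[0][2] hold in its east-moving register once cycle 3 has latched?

Tracing WS — 2×3 array, target PE[0][2]:
  after 0 — PE[0][1] acc=0, pass-E 0, pass-S 0
  after 0 — PE[0][2] acc=0, pass-E 0, pass-S 0
  after 1 — PE[0][1] acc=12, pass-E 2, pass-S 12
  after 1 — PE[0][2] acc=0, pass-E 0, pass-S 0
  after 2 — PE[0][1] acc=48, pass-E 8, pass-S 48
  after 2 — PE[0][2] acc=14, pass-E 2, pass-S 14
  after 3 — PE[0][1] acc=6, pass-E 1, pass-S 6
  after 3 — PE[0][2] acc=56, pass-E 8, pass-S 56

register = 8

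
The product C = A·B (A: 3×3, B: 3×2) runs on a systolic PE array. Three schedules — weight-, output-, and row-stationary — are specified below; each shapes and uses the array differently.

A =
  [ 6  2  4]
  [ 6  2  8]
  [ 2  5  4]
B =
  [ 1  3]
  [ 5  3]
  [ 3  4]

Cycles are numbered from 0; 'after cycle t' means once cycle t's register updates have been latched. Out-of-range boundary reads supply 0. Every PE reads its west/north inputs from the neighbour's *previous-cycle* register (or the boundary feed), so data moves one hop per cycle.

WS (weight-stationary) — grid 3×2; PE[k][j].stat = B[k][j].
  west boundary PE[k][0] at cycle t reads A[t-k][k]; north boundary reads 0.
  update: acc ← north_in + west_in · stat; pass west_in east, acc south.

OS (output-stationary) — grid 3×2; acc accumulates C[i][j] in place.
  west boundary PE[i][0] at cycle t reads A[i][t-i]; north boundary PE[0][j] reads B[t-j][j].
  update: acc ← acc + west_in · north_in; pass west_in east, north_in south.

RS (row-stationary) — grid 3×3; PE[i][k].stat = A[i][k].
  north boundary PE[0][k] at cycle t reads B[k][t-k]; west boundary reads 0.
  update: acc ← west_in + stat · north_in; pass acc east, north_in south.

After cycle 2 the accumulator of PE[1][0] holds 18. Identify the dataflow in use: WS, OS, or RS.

WS [3×2] PE[1][0] across cycles:
  after 0 — PE[1][0] acc=0, pass-E 0, pass-S 0
  after 1 — PE[1][0] acc=16, pass-E 2, pass-S 16
  after 2 — PE[1][0] acc=16, pass-E 2, pass-S 16
OS [3×2] PE[1][0] across cycles:
  after 0 — PE[1][0] acc=0, pass-E 0, pass-S 0
  after 1 — PE[1][0] acc=6, pass-E 6, pass-S 1
  after 2 — PE[1][0] acc=16, pass-E 2, pass-S 5
RS [3×3] PE[1][0] across cycles:
  after 0 — PE[1][0] acc=0, pass-E 0, pass-S 0
  after 1 — PE[1][0] acc=6, pass-E 6, pass-S 1
  after 2 — PE[1][0] acc=18, pass-E 18, pass-S 3

dataflow = RS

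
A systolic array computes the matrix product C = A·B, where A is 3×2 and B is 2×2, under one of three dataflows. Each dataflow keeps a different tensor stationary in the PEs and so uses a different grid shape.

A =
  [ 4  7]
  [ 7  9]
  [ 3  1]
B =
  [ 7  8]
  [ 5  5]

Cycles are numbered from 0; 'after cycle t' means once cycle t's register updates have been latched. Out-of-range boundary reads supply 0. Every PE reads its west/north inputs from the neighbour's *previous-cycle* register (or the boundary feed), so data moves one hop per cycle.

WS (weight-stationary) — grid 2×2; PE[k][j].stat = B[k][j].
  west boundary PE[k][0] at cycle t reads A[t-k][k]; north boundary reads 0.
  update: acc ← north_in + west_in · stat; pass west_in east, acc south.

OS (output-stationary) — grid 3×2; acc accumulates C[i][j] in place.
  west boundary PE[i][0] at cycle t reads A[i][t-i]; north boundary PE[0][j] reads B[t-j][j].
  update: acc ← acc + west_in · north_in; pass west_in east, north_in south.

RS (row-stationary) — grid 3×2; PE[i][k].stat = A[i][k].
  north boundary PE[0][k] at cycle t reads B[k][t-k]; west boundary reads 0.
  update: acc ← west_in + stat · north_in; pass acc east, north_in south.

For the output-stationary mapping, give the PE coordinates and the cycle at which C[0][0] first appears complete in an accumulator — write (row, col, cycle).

(row, col, cycle) = (0, 0, 1)

OS — PE[0][0] is where C[0][0] collects:
  [0] (0,0) acc=28 (h:4 v:7)
  [1] (0,0) acc=63 (h:7 v:5)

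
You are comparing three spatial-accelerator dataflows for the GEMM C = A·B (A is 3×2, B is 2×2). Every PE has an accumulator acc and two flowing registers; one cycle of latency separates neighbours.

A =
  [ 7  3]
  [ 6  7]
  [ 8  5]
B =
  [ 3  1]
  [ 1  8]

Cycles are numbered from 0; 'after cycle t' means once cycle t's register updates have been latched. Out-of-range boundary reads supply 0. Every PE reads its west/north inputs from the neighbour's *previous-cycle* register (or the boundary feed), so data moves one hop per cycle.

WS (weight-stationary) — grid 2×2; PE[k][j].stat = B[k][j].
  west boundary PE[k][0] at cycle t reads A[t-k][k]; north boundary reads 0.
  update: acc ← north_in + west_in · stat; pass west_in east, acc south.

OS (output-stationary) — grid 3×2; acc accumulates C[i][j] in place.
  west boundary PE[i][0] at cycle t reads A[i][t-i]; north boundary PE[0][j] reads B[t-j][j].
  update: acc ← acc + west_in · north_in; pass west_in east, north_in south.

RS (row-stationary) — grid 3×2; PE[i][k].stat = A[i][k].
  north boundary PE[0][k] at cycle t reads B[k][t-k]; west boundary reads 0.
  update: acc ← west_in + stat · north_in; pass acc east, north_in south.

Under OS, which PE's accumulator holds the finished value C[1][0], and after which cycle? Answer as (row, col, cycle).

Under OS, C[1][0] lands at PE[1][0]:
  c0 r1c0: 0 / 0 / 0
  c1 r1c0: 18 / 6 / 3
  c2 r1c0: 25 / 7 / 1

(row, col, cycle) = (1, 0, 2)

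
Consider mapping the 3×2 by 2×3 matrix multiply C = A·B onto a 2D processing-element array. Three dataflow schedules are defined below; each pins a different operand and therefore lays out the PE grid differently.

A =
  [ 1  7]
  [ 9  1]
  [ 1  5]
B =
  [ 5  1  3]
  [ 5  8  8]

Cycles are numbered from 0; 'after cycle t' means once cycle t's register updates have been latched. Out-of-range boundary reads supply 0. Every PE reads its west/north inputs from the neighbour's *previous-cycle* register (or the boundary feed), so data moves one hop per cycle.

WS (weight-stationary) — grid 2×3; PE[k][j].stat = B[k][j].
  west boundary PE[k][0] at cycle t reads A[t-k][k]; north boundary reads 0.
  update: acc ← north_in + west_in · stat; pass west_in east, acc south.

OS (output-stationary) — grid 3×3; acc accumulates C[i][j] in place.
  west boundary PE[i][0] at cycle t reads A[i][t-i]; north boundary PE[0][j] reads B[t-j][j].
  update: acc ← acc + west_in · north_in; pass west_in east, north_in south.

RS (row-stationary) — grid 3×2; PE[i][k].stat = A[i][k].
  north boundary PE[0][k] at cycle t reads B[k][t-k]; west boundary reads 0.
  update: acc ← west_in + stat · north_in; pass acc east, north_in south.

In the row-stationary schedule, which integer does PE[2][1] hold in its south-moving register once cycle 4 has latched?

register = 8

RS on a 3×2 grid — tracing PE[2][1] and its feeders:
  [0] (1,1) acc=0 (h:0 v:0)
  [0] (2,0) acc=0 (h:0 v:0)
  [0] (2,1) acc=0 (h:0 v:0)
  [1] (1,1) acc=0 (h:0 v:0)
  [1] (2,0) acc=0 (h:0 v:0)
  [1] (2,1) acc=0 (h:0 v:0)
  [2] (1,1) acc=50 (h:50 v:5)
  [2] (2,0) acc=5 (h:5 v:5)
  [2] (2,1) acc=0 (h:0 v:0)
  [3] (1,1) acc=17 (h:17 v:8)
  [3] (2,0) acc=1 (h:1 v:1)
  [3] (2,1) acc=30 (h:30 v:5)
  [4] (1,1) acc=35 (h:35 v:8)
  [4] (2,0) acc=3 (h:3 v:3)
  [4] (2,1) acc=41 (h:41 v:8)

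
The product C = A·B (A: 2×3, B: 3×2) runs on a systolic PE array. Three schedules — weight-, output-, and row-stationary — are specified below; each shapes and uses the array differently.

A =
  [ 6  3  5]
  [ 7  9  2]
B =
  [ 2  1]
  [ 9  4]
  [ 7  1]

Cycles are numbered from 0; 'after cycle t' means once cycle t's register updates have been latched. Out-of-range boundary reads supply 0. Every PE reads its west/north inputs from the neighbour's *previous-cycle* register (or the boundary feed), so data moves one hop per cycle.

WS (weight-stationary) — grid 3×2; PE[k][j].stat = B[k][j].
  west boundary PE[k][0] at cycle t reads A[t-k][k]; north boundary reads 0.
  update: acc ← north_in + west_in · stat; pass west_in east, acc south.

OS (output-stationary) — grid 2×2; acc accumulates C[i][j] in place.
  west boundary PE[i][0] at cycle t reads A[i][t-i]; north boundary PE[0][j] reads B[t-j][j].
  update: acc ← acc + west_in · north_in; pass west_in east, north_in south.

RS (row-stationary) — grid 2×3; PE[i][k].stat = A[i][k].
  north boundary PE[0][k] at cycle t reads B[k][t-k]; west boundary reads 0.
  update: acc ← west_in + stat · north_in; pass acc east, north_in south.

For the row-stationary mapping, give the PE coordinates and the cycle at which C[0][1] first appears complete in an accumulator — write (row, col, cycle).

Under RS, C[0][1] lands at PE[0][2]:
  cycle 0: PE[0][2] → acc 0, east 0, south 0
  cycle 1: PE[0][2] → acc 0, east 0, south 0
  cycle 2: PE[0][2] → acc 74, east 74, south 7
  cycle 3: PE[0][2] → acc 23, east 23, south 1

(row, col, cycle) = (0, 2, 3)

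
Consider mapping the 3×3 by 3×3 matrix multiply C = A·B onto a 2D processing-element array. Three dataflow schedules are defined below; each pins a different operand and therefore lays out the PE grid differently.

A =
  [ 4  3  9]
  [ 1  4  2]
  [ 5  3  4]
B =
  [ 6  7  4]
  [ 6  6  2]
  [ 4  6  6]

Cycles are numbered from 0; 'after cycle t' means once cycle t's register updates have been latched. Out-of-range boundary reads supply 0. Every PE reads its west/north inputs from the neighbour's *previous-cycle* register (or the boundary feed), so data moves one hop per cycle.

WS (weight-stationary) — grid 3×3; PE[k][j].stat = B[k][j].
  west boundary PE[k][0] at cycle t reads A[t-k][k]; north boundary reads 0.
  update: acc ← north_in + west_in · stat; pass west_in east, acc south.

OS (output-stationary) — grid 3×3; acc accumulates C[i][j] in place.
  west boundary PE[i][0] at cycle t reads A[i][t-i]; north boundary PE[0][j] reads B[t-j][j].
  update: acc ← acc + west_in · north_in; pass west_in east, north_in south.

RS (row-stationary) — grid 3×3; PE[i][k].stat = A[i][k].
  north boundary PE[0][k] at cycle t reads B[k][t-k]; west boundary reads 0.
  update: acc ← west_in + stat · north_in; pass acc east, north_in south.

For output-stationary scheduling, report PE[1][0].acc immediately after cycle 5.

PE[1][0].acc = 38

OS on a 3×3 grid — tracing PE[1][0] and its feeders:
  cycle 0: PE[0][0] → acc 24, east 4, south 6
  cycle 0: PE[1][0] → acc 0, east 0, south 0
  cycle 1: PE[0][0] → acc 42, east 3, south 6
  cycle 1: PE[1][0] → acc 6, east 1, south 6
  cycle 2: PE[0][0] → acc 78, east 9, south 4
  cycle 2: PE[1][0] → acc 30, east 4, south 6
  cycle 3: PE[0][0] → acc 78, east 0, south 0
  cycle 3: PE[1][0] → acc 38, east 2, south 4
  cycle 4: PE[0][0] → acc 78, east 0, south 0
  cycle 4: PE[1][0] → acc 38, east 0, south 0
  cycle 5: PE[0][0] → acc 78, east 0, south 0
  cycle 5: PE[1][0] → acc 38, east 0, south 0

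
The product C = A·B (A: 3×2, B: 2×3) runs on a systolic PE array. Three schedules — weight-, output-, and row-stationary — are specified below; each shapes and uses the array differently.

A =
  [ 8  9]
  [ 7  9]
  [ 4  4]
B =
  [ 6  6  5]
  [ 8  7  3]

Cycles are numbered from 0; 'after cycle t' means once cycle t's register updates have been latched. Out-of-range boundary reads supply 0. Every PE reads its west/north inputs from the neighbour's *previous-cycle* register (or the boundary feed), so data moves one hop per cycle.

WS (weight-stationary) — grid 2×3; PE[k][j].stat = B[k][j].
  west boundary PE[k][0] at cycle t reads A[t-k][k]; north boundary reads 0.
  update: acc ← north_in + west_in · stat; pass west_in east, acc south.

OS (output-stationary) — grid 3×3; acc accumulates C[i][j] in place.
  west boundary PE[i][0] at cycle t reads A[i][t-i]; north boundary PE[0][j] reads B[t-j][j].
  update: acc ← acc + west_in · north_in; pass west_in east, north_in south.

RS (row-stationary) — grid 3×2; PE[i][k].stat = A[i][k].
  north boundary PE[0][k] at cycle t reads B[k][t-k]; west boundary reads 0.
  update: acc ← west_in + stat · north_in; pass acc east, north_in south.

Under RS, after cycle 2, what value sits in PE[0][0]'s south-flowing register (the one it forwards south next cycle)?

Tracing RS — 3×2 array, target PE[0][0]:
  @0  [0,0]  acc 48  |  →48  ↓6
  @1  [0,0]  acc 48  |  →48  ↓6
  @2  [0,0]  acc 40  |  →40  ↓5

register = 5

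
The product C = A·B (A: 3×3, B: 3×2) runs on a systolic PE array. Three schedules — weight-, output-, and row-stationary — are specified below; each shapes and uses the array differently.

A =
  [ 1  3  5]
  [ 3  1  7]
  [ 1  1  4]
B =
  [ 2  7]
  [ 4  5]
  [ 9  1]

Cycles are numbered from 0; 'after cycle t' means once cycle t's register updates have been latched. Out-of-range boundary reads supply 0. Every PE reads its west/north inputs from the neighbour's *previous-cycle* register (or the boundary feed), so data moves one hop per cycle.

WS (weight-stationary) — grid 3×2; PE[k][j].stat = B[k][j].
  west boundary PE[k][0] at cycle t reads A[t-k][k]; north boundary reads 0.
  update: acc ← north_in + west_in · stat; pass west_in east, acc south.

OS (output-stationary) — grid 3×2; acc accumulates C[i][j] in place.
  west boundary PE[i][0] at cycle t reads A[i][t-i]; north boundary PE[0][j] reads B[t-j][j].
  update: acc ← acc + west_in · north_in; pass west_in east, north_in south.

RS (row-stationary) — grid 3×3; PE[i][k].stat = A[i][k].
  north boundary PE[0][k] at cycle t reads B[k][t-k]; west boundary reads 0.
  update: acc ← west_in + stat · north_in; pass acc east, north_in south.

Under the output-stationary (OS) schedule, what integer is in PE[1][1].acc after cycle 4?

OS (3×2). Following PE[1][1] plus its west/north inputs:
  c0 r0c1: 0 / 0 / 0
  c0 r1c0: 0 / 0 / 0
  c0 r1c1: 0 / 0 / 0
  c1 r0c1: 7 / 1 / 7
  c1 r1c0: 6 / 3 / 2
  c1 r1c1: 0 / 0 / 0
  c2 r0c1: 22 / 3 / 5
  c2 r1c0: 10 / 1 / 4
  c2 r1c1: 21 / 3 / 7
  c3 r0c1: 27 / 5 / 1
  c3 r1c0: 73 / 7 / 9
  c3 r1c1: 26 / 1 / 5
  c4 r0c1: 27 / 0 / 0
  c4 r1c0: 73 / 0 / 0
  c4 r1c1: 33 / 7 / 1

PE[1][1].acc = 33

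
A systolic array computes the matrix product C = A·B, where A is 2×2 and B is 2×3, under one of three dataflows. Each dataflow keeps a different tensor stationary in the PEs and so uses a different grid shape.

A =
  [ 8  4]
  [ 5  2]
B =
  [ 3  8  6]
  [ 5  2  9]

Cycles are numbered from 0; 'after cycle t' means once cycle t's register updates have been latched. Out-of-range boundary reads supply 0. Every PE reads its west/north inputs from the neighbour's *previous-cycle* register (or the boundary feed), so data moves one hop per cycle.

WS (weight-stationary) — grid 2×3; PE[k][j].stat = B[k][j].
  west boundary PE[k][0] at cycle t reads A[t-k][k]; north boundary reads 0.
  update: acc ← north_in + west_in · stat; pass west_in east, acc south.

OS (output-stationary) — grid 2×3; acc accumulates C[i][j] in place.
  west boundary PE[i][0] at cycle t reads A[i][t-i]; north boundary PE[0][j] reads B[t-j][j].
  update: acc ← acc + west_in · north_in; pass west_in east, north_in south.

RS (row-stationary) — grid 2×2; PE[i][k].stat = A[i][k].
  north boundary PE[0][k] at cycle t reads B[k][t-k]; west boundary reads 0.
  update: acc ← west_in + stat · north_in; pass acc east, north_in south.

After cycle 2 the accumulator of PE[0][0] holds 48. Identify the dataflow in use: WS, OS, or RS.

WS [2×3] PE[0][0] across cycles:
  @0  [0,0]  acc 24  |  →8  ↓24
  @1  [0,0]  acc 15  |  →5  ↓15
  @2  [0,0]  acc 0  |  →0  ↓0
OS [2×3] PE[0][0] across cycles:
  @0  [0,0]  acc 24  |  →8  ↓3
  @1  [0,0]  acc 44  |  →4  ↓5
  @2  [0,0]  acc 44  |  →0  ↓0
RS [2×2] PE[0][0] across cycles:
  @0  [0,0]  acc 24  |  →24  ↓3
  @1  [0,0]  acc 64  |  →64  ↓8
  @2  [0,0]  acc 48  |  →48  ↓6

dataflow = RS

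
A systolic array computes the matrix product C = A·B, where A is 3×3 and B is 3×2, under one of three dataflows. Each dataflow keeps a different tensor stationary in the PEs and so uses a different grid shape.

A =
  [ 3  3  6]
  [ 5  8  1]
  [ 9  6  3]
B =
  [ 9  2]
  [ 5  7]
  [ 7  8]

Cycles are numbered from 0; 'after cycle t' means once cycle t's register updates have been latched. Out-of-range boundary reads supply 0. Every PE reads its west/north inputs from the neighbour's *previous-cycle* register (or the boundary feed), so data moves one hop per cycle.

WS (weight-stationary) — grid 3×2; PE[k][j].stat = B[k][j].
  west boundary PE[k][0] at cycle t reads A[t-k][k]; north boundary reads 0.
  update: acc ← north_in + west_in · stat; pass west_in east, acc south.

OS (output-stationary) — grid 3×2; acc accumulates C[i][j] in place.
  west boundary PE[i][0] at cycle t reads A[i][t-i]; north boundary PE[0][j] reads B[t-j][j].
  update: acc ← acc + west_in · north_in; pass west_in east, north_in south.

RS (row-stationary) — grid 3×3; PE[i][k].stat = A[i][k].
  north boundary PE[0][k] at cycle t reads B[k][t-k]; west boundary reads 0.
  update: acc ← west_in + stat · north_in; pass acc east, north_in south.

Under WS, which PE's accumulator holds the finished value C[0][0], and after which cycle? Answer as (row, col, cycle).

(row, col, cycle) = (2, 0, 2)

Under WS, C[0][0] lands at PE[2][0]:
  step 0 · PE2,0: acc=0; fwd→0 fwd↓0
  step 1 · PE2,0: acc=0; fwd→0 fwd↓0
  step 2 · PE2,0: acc=84; fwd→6 fwd↓84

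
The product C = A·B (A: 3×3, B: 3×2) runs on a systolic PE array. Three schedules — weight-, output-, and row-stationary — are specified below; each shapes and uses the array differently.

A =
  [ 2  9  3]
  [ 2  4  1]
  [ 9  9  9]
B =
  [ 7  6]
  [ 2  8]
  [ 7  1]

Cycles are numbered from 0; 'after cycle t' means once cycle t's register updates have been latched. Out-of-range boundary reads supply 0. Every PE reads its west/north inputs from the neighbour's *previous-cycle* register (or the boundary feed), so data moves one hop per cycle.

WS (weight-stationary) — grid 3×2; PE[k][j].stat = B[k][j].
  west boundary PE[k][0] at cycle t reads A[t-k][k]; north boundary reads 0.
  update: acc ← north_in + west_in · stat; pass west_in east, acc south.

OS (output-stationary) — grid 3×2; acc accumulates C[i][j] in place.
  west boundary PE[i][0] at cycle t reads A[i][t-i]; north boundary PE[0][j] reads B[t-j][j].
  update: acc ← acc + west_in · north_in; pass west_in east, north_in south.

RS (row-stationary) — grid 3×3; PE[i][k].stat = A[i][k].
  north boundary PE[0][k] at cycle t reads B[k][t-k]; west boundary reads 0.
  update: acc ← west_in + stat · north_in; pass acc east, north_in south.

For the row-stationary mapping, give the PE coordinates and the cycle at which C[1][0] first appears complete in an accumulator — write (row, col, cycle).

RS — PE[1][2] is where C[1][0] collects:
  [0] (1,2) acc=0 (h:0 v:0)
  [1] (1,2) acc=0 (h:0 v:0)
  [2] (1,2) acc=0 (h:0 v:0)
  [3] (1,2) acc=29 (h:29 v:7)

(row, col, cycle) = (1, 2, 3)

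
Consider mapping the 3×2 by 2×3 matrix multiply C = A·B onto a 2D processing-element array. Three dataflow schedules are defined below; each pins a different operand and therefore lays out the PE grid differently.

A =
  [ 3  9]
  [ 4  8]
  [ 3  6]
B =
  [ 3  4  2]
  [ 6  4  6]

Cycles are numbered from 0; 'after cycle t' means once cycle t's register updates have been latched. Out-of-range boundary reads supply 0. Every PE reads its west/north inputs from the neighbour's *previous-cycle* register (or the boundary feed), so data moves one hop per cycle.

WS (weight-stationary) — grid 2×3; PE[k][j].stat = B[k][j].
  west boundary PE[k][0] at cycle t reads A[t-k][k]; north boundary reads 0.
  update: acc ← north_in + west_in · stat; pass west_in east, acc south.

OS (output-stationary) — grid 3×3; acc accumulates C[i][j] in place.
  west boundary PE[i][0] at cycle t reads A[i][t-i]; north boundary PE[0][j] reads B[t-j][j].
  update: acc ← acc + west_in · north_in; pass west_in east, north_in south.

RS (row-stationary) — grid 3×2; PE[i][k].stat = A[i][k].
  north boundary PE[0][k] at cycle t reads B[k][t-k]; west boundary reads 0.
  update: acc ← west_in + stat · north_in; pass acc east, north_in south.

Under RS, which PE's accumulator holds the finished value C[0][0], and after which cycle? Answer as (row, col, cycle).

Under RS, C[0][0] lands at PE[0][1]:
  @0  [0,1]  acc 0  |  →0  ↓0
  @1  [0,1]  acc 63  |  →63  ↓6

(row, col, cycle) = (0, 1, 1)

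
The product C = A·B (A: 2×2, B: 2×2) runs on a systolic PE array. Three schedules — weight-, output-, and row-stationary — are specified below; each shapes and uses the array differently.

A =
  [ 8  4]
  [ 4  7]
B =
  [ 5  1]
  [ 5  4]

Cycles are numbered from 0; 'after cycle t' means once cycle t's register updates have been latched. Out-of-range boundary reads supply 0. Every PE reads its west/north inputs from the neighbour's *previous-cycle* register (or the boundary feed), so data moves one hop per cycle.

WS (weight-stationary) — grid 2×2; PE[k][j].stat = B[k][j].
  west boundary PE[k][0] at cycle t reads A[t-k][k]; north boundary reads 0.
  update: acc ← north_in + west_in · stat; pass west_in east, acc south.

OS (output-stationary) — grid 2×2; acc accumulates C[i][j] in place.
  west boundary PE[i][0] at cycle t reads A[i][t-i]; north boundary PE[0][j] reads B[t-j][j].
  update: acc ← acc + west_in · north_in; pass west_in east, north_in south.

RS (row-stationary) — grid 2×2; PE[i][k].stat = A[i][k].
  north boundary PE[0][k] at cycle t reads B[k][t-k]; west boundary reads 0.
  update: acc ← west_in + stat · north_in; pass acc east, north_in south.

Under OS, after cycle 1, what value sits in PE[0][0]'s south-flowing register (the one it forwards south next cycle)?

OS 2×2: PE[0][0] cycle-by-cycle (with neighbour feeds):
  cycle 0: PE[0][0] → acc 40, east 8, south 5
  cycle 1: PE[0][0] → acc 60, east 4, south 5

register = 5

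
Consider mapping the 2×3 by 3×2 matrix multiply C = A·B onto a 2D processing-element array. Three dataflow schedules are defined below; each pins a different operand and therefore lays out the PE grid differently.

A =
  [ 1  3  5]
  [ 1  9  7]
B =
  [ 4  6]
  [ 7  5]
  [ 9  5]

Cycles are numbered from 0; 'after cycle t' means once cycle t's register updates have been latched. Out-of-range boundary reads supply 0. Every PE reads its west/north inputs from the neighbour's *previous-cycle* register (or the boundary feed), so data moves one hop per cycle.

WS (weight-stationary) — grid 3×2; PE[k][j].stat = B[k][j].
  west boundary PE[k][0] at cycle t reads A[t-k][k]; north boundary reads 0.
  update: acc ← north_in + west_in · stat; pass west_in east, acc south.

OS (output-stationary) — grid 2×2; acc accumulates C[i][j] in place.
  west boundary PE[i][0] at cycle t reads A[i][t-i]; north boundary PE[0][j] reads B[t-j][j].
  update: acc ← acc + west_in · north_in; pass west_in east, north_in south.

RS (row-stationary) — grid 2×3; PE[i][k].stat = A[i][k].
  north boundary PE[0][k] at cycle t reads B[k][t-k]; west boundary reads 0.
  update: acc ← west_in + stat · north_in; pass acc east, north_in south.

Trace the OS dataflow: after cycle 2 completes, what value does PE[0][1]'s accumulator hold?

PE[0][1].acc = 21

OS 2×2: PE[0][1] cycle-by-cycle (with neighbour feeds):
  c0 r0c0: 4 / 1 / 4
  c0 r0c1: 0 / 0 / 0
  c1 r0c0: 25 / 3 / 7
  c1 r0c1: 6 / 1 / 6
  c2 r0c0: 70 / 5 / 9
  c2 r0c1: 21 / 3 / 5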